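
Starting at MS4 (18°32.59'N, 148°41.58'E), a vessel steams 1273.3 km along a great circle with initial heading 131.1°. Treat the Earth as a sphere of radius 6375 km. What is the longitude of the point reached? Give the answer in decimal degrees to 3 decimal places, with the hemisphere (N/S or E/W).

MS4: φ = +18.54317°, λ = +148.69300°
δ = d/R = 1273.3/6375 = 0.199733 rad
φ₂ = arcsin(sin φ₁ cos δ + cos φ₁ sin δ cos θ)
   = arcsin(0.31802·0.98012 + 0.94808·0.19841·-0.65738) = 10.83839°
λ₂ = λ₁ + atan2(sin θ sin δ cos φ₁, cos δ − sin φ₁ sin φ₂) = 157.44909°

157.449°E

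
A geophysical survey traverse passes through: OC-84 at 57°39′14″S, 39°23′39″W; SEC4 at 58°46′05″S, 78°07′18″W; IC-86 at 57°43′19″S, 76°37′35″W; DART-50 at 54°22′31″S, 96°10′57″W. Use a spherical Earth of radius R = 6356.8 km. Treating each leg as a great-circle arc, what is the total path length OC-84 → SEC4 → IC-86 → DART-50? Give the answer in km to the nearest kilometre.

3643 km

OC-84: φ = -57.65389°, λ = -39.39417°
SEC4: φ = -58.76806°, λ = -78.12167°
IC-86: φ = -57.72194°, λ = -76.62639°
DART-50: φ = -54.37528°, λ = -96.18250°
OC-84→SEC4: c = 0.351622 rad, d = 2235.19 km
SEC4→IC-86: c = 0.022846 rad, d = 145.23 km
IC-86→DART-50: c = 0.198563 rad, d = 1262.23 km
Total = 2235.19 + 145.23 + 1262.23 = 3642.64 km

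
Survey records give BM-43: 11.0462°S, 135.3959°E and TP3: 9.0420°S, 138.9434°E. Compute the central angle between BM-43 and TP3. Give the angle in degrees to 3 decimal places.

4.027°

Δφ = 2.0042°,  Δλ = 3.5475°
a = sin²(Δφ/2) + cos φ₁ cos φ₂ sin²(Δλ/2) = 0.001235
c = 2·arcsin(√a) = 0.070286 rad = 4.0271°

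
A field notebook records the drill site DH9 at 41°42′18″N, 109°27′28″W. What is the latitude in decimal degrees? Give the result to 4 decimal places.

41.7050°N

41° + 42′/60 + 18″/3600 = 41 + 0.70000 + 0.00500 = 41.7050°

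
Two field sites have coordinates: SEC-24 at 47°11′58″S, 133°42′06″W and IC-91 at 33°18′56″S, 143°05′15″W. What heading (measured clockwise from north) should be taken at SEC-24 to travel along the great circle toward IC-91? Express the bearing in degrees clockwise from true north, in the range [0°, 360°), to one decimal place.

329.5°

SEC-24: φ = -47.19944°, λ = -133.70167°
IC-91: φ = -33.31556°, λ = -143.08750°
Δλ = -9.3858°
y = sin Δλ · cos φ₂ = -0.136281
x = cos φ₁ sin φ₂ − sin φ₁ cos φ₂ cos Δλ = 0.231747
θ = atan2(y, x) = -30.4581° → 329.5419° (mod 360°)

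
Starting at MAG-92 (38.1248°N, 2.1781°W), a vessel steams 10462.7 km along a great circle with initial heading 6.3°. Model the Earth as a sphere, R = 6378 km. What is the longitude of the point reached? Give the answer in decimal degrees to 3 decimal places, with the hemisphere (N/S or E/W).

168.500°E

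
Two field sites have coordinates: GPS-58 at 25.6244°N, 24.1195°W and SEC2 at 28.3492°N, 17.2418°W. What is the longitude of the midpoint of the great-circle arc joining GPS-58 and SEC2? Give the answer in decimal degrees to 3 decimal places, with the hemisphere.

20.722°W

Bx = cos φ₂ cos Δλ = 0.873737,  By = cos φ₂ sin Δλ = 0.105389
φₘ = atan2(sin φ₁ + sin φ₂, √((cos φ₁ + Bx)² + By²)) = 27.02857°
λₘ = λ₁ + atan2(By, cos φ₁ + Bx) = -20.72235°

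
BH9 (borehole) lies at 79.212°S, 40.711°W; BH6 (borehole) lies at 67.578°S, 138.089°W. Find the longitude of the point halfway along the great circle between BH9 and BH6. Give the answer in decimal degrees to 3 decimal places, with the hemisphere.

110.642°W

Bx = cos φ₂ cos Δλ = -0.048981,  By = cos φ₂ sin Δλ = -0.378267
φₘ = atan2(sin φ₁ + sin φ₂, √((cos φ₁ + Bx)² + By²)) = -78.07380°
λₘ = λ₁ + atan2(By, cos φ₁ + Bx) = -110.64190°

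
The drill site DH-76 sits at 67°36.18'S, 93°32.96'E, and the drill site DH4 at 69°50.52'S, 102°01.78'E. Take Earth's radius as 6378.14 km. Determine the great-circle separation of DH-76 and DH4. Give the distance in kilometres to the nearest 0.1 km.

DH-76: φ = -67.60300°, λ = +93.54933°
DH4: φ = -69.84200°, λ = +102.02967°
Δφ = -2.2390°,  Δλ = 8.4803°
a = sin²(Δφ/2) + cos φ₁ cos φ₂ sin²(Δλ/2) = 0.001100
c = 2·arcsin(√a) = 0.066330 rad = 3.8004°
d = R·c = 6378.14 × 0.066330 = 423.1 km

423.1 km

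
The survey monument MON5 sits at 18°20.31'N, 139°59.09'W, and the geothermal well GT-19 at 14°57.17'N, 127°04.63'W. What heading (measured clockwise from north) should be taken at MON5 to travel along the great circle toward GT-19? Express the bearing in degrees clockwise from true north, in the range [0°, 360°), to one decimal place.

MON5: φ = +18.33850°, λ = -139.98483°
GT-19: φ = +14.95283°, λ = -127.07717°
Δλ = 12.9077°
y = sin Δλ · cos φ₂ = 0.215817
x = cos φ₁ sin φ₂ − sin φ₁ cos φ₂ cos Δλ = -0.051376
θ = atan2(y, x) = 103.3902° → 103.3902° (mod 360°)

103.4°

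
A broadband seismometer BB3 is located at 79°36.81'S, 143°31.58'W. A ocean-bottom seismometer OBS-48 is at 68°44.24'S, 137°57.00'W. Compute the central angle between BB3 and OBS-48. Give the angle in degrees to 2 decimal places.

BB3: φ = -79.61350°, λ = -143.52633°
OBS-48: φ = -68.73733°, λ = -137.95000°
Δφ = 10.8762°,  Δλ = 5.5763°
a = sin²(Δφ/2) + cos φ₁ cos φ₂ sin²(Δλ/2) = 0.009136
c = 2·arcsin(√a) = 0.191458 rad = 10.9697°

10.97°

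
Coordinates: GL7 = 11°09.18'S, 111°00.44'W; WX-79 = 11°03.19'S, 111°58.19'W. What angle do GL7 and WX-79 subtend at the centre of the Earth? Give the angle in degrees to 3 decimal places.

GL7: φ = -11.15300°, λ = -111.00733°
WX-79: φ = -11.05317°, λ = -111.96983°
Δφ = 0.0998°,  Δλ = -0.9625°
a = sin²(Δφ/2) + cos φ₁ cos φ₂ sin²(Δλ/2) = 0.000069
c = 2·arcsin(√a) = 0.016576 rad = 0.9497°

0.950°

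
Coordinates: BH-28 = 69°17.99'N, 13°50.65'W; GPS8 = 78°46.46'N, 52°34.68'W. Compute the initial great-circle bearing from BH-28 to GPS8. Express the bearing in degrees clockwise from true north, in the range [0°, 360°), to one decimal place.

329.2°

BH-28: φ = +69.29983°, λ = -13.84417°
GPS8: φ = +78.77433°, λ = -52.57800°
Δλ = -38.7338°
y = sin Δλ · cos φ₂ = -0.121808
x = cos φ₁ sin φ₂ − sin φ₁ cos φ₂ cos Δλ = 0.204661
θ = atan2(y, x) = -30.7598° → 329.2402° (mod 360°)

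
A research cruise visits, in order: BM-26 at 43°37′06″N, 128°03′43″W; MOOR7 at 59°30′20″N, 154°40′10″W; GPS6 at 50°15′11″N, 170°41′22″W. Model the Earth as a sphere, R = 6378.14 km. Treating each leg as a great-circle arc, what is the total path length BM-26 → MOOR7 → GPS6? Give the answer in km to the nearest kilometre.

3968 km

BM-26: φ = +43.61833°, λ = -128.06194°
MOOR7: φ = +59.50556°, λ = -154.66944°
GPS6: φ = +50.25306°, λ = -170.68944°
BM-26→MOOR7: c = 0.395261 rad, d = 2521.03 km
MOOR7→GPS6: c = 0.226809 rad, d = 1446.62 km
Total = 2521.03 + 1446.62 = 3967.65 km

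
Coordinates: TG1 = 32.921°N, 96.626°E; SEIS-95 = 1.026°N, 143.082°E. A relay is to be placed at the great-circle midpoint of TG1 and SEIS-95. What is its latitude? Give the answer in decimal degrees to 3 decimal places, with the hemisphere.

Bx = cos φ₂ cos Δλ = 0.688801,  By = cos φ₂ sin Δλ = 0.724729
φₘ = atan2(sin φ₁ + sin φ₂, √((cos φ₁ + Bx)² + By²)) = 18.36181°
λₘ = λ₁ + atan2(By, cos φ₁ + Bx) = 121.99773°

18.362°N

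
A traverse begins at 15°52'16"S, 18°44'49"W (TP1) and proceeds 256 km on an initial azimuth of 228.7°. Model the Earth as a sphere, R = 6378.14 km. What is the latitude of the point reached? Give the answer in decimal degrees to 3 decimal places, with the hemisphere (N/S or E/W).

17.381°S

TP1: φ = -15.87111°, λ = -18.74694°
δ = d/R = 256/6378.14 = 0.040137 rad
φ₂ = arcsin(sin φ₁ cos δ + cos φ₁ sin δ cos θ)
   = arcsin(-0.27347·0.99919 + 0.96188·0.04013·-0.66000) = -17.38121°
λ₂ = λ₁ + atan2(sin θ sin δ cos φ₁, cos δ − sin φ₁ sin φ₂) = -20.55709°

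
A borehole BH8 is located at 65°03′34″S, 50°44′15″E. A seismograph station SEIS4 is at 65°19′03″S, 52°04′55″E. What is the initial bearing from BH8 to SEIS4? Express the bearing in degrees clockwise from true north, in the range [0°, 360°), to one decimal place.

115.2°

BH8: φ = -65.05944°, λ = +50.73750°
SEIS4: φ = -65.31750°, λ = +52.08194°
Δλ = 1.3444°
y = sin Δλ · cos φ₂ = 0.009798
x = cos φ₁ sin φ₂ − sin φ₁ cos φ₂ cos Δλ = -0.004608
θ = atan2(y, x) = 115.1887° → 115.1887° (mod 360°)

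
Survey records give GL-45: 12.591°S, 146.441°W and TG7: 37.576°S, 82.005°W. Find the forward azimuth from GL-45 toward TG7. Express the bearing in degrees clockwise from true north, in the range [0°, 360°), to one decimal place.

Δλ = 64.4360°
y = sin Δλ · cos φ₂ = 0.714958
x = cos φ₁ sin φ₂ − sin φ₁ cos φ₂ cos Δλ = -0.520596
θ = atan2(y, x) = 126.0602° → 126.0602° (mod 360°)

126.1°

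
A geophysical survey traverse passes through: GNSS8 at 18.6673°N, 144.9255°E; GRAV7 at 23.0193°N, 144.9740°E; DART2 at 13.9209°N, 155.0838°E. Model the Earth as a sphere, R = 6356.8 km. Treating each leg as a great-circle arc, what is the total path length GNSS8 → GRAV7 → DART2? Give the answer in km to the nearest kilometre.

GNSS8→GRAV7: c = 0.075961 rad, d = 482.87 km
GRAV7→DART2: c = 0.230521 rad, d = 1465.38 km
Total = 482.87 + 1465.38 = 1948.24 km

1948 km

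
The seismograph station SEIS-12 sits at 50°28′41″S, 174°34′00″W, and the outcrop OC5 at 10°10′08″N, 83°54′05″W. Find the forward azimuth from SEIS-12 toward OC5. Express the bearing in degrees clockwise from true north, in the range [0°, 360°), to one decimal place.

SEIS-12: φ = -50.47806°, λ = -174.56667°
OC5: φ = +10.16889°, λ = -83.90139°
Δλ = 90.6653°
y = sin Δλ · cos φ₂ = 0.984225
x = cos φ₁ sin φ₂ − sin φ₁ cos φ₂ cos Δλ = 0.103536
θ = atan2(y, x) = 83.9948° → 83.9948° (mod 360°)

84.0°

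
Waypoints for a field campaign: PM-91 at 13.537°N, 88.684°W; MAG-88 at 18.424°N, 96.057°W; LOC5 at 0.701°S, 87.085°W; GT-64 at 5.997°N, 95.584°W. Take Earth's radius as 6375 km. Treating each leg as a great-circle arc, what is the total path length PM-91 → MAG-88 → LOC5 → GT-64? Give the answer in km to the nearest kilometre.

4504 km

PM-91→MAG-88: c = 0.150220 rad, d = 957.65 km
MAG-88→LOC5: c = 0.367583 rad, d = 2343.34 km
LOC5→GT-64: c = 0.188673 rad, d = 1202.79 km
Total = 957.65 + 2343.34 + 1202.79 = 4503.78 km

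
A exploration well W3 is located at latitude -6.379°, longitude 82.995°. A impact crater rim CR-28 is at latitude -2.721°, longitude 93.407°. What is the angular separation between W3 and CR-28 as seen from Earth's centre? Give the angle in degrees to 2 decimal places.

Δφ = 3.6580°,  Δλ = 10.4120°
a = sin²(Δφ/2) + cos φ₁ cos φ₂ sin²(Δλ/2) = 0.009192
c = 2·arcsin(√a) = 0.192041 rad = 11.0031°

11.00°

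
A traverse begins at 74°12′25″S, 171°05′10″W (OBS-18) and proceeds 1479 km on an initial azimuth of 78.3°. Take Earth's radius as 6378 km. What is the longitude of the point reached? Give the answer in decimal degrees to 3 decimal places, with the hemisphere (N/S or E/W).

135.084°W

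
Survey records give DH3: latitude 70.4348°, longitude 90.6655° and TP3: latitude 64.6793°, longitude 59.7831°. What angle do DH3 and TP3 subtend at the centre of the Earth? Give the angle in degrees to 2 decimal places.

12.93°

Δφ = -5.7555°,  Δλ = -30.8824°
a = sin²(Δφ/2) + cos φ₁ cos φ₂ sin²(Δλ/2) = 0.012673
c = 2·arcsin(√a) = 0.225631 rad = 12.9277°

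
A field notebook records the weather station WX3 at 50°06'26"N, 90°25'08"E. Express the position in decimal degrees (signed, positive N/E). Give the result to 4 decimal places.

lat: 50.1072° N → +50.1072°
lon: 90.4189° E → +90.4189°

+50.1072°, +90.4189°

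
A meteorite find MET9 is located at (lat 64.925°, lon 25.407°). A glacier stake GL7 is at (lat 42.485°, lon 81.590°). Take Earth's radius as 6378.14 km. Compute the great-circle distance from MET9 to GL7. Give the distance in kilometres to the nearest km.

4254 km

Δφ = -22.4400°,  Δλ = 56.1830°
a = sin²(Δφ/2) + cos φ₁ cos φ₂ sin²(Δλ/2) = 0.107158
c = 2·arcsin(√a) = 0.666997 rad = 38.2161°
d = R·c = 6378.14 × 0.666997 = 4254.2 km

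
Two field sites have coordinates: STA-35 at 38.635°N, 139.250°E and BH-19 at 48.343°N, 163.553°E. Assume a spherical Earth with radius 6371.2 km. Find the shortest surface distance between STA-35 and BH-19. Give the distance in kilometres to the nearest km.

2224 km

Δφ = 9.7080°,  Δλ = 24.3030°
a = sin²(Δφ/2) + cos φ₁ cos φ₂ sin²(Δλ/2) = 0.030165
c = 2·arcsin(√a) = 0.349134 rad = 20.0039°
d = R·c = 6371.2 × 0.349134 = 2224.4 km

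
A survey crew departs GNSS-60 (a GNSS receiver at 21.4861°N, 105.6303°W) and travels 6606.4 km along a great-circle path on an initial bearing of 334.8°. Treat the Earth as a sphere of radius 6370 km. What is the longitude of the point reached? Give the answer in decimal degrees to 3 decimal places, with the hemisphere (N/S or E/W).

δ = d/R = 6606.4/6370 = 1.037111 rad
φ₂ = arcsin(sin φ₁ cos δ + cos φ₁ sin δ cos θ)
   = arcsin(0.36628·0.50871 + 0.93051·0.86094·0.90483) = 65.67068°
λ₂ = λ₁ + atan2(sin θ sin δ cos φ₁, cos δ − sin φ₁ sin φ₂) = -168.47517°

168.475°W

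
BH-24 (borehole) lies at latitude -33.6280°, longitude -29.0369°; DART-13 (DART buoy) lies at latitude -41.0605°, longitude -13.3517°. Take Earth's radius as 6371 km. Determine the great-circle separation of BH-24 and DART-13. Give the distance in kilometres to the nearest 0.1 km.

Δφ = -7.4325°,  Δλ = 15.6852°
a = sin²(Δφ/2) + cos φ₁ cos φ₂ sin²(Δλ/2) = 0.015891
c = 2·arcsin(√a) = 0.252790 rad = 14.4838°
d = R·c = 6371 × 0.252790 = 1610.5 km

1610.5 km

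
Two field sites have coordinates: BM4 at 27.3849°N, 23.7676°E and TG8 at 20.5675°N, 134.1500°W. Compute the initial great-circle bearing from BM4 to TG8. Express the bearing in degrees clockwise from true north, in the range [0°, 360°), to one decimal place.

333.7°

Δλ = -157.9176°
y = sin Δλ · cos φ₂ = -0.351977
x = cos φ₁ sin φ₂ − sin φ₁ cos φ₂ cos Δλ = 0.710998
θ = atan2(y, x) = -26.3375° → 333.6625° (mod 360°)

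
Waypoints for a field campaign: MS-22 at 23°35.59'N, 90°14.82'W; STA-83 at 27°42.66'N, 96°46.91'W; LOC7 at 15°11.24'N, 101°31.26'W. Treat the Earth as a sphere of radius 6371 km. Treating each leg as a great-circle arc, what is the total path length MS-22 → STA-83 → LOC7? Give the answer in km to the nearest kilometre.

MS-22: φ = +23.59317°, λ = -90.24700°
STA-83: φ = +27.71100°, λ = -96.78183°
LOC7: φ = +15.18733°, λ = -101.52100°
MS-22→STA-83: c = 0.125403 rad, d = 798.94 km
STA-83→LOC7: c = 0.231665 rad, d = 1475.94 km
Total = 798.94 + 1475.94 = 2274.88 km

2275 km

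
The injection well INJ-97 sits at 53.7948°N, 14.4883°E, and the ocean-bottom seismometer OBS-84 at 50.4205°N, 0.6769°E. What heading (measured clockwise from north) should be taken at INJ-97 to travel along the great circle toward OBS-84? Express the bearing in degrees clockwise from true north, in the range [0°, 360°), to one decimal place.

253.9°

Δλ = -13.8114°
y = sin Δλ · cos φ₂ = -0.152104
x = cos φ₁ sin φ₂ − sin φ₁ cos φ₂ cos Δλ = -0.043994
θ = atan2(y, x) = -106.1317° → 253.8683° (mod 360°)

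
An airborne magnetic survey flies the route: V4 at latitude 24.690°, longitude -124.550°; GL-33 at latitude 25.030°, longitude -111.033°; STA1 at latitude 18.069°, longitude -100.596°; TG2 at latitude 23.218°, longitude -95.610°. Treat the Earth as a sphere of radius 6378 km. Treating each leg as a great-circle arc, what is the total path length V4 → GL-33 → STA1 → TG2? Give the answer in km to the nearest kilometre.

V4→GL-33: c = 0.214049 rad, d = 1365.21 km
GL-33→STA1: c = 0.208335 rad, d = 1328.76 km
STA1→TG2: c = 0.121247 rad, d = 773.31 km
Total = 1365.21 + 1328.76 + 773.31 = 3467.28 km

3467 km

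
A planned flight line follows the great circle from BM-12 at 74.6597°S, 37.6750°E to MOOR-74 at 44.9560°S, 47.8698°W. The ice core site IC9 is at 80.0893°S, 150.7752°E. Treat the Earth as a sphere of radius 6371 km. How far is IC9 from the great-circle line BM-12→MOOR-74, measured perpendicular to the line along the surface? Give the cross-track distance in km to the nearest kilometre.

δ₁₃ = central angle BM-12→IC9 = 0.370584 rad  (haversine)
θ₁₃ = bearing BM-12→IC9 = 154.079°,  θ₁₂ = bearing BM-12→MOOR-74 = 259.253°
dₓₜ = R·arcsin(sin δ₁₃ · sin(θ₁₃ − θ₁₂)) = 6371·arcsin(0.36216·sin(-105.174°)) = -2274.909 km
|dₓₜ| = 2274.909 km

2275 km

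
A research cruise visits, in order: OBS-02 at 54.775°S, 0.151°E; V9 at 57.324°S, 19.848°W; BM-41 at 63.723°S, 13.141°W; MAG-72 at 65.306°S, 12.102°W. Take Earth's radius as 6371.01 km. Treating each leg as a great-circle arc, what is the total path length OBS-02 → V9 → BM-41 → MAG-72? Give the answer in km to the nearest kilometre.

2251 km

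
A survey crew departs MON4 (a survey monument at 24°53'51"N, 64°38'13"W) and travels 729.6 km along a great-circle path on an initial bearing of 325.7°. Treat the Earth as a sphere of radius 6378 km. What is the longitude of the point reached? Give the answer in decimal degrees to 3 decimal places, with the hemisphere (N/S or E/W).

MON4: φ = +24.89750°, λ = -64.63694°
δ = d/R = 729.6/6378 = 0.114393 rad
φ₂ = arcsin(sin φ₁ cos δ + cos φ₁ sin δ cos θ)
   = arcsin(0.42100·0.99346 + 0.90706·0.11414·0.82610) = 30.25009°
λ₂ = λ₁ + atan2(sin θ sin δ cos φ₁, cos δ − sin φ₁ sin φ₂) = -68.90727°

68.907°W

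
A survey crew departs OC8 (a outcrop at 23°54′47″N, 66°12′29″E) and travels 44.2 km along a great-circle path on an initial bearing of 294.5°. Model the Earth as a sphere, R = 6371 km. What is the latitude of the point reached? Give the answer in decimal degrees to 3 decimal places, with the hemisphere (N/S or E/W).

OC8: φ = +23.91306°, λ = +66.20806°
δ = d/R = 44.2/6371 = 0.006938 rad
φ₂ = arcsin(sin φ₁ cos δ + cos φ₁ sin δ cos θ)
   = arcsin(0.40535·0.99998 + 0.91416·0.00694·0.41469) = 24.07739°
λ₂ = λ₁ + atan2(sin θ sin δ cos φ₁, cos δ − sin φ₁ sin φ₂) = 65.81188°

24.077°N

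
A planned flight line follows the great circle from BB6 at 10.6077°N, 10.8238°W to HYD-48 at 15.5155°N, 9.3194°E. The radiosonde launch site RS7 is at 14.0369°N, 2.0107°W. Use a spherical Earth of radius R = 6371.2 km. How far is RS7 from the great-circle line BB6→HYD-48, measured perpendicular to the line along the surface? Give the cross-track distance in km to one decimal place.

δ₁₃ = central angle BB6→RS7 = 0.161724 rad  (haversine)
θ₁₃ = bearing BB6→RS7 = 67.383°,  θ₁₂ = bearing BB6→HYD-48 = 73.800°
dₓₜ = R·arcsin(sin δ₁₃ · sin(θ₁₃ − θ₁₂)) = 6371.2·arcsin(0.16102·sin(-6.417°)) = -114.667 km
|dₓₜ| = 114.667 km

114.7 km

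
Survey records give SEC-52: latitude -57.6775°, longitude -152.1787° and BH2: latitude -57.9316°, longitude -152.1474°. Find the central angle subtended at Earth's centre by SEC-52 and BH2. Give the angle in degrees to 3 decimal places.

0.255°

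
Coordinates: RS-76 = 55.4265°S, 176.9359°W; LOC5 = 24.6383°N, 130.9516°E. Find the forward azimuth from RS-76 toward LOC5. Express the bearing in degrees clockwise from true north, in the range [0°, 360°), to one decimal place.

314.1°

Δλ = -52.1125°
y = sin Δλ · cos φ₂ = -0.717366
x = cos φ₁ sin φ₂ − sin φ₁ cos φ₂ cos Δλ = 0.696192
θ = atan2(y, x) = -45.8582° → 314.1418° (mod 360°)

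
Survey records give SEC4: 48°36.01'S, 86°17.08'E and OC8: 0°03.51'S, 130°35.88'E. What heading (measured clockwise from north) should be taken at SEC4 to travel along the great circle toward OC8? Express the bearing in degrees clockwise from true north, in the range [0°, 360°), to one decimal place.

52.5°

SEC4: φ = -48.60017°, λ = +86.28467°
OC8: φ = -0.05850°, λ = +130.59800°
Δλ = 44.3133°
y = sin Δλ · cos φ₂ = 0.698581
x = cos φ₁ sin φ₂ − sin φ₁ cos φ₂ cos Δλ = 0.536053
θ = atan2(y, x) = 52.4993° → 52.4993° (mod 360°)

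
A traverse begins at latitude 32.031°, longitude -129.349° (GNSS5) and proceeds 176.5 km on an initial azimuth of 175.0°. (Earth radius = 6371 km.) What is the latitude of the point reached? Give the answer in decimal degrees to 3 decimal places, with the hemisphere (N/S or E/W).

30.450°N

δ = d/R = 176.5/6371 = 0.027704 rad
φ₂ = arcsin(sin φ₁ cos δ + cos φ₁ sin δ cos θ)
   = arcsin(0.53038·0.99962 + 0.84776·0.02770·-0.99619) = 30.44964°
λ₂ = λ₁ + atan2(sin θ sin δ cos φ₁, cos δ − sin φ₁ sin φ₂) = -129.18854°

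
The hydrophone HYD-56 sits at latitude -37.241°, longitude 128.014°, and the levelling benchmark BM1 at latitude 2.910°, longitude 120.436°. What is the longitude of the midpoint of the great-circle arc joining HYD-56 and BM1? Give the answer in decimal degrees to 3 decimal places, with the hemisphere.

Bx = cos φ₂ cos Δλ = 0.989988,  By = cos φ₂ sin Δλ = -0.131706
φₘ = atan2(sin φ₁ + sin φ₂, √((cos φ₁ + Bx)² + By²)) = -17.20043°
λₘ = λ₁ + atan2(By, cos φ₁ + Bx) = 123.79665°

123.797°E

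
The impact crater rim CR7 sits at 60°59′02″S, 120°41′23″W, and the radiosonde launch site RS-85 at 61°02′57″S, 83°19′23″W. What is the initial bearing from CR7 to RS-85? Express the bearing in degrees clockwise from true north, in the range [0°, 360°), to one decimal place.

106.7°

CR7: φ = -60.98389°, λ = -120.68972°
RS-85: φ = -61.04917°, λ = -83.32306°
Δλ = 37.3667°
y = sin Δλ · cos φ₂ = 0.293782
x = cos φ₁ sin φ₂ − sin φ₁ cos φ₂ cos Δλ = -0.088014
θ = atan2(y, x) = 106.6777° → 106.6777° (mod 360°)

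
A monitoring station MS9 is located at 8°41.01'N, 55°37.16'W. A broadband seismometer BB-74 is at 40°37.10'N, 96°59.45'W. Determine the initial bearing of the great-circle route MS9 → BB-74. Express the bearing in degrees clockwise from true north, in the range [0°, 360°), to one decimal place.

318.0°

MS9: φ = +8.68350°, λ = -55.61933°
BB-74: φ = +40.61833°, λ = -96.99083°
Δλ = -41.3715°
y = sin Δλ · cos φ₂ = -0.501694
x = cos φ₁ sin φ₂ − sin φ₁ cos φ₂ cos Δλ = 0.557554
θ = atan2(y, x) = -41.9813° → 318.0187° (mod 360°)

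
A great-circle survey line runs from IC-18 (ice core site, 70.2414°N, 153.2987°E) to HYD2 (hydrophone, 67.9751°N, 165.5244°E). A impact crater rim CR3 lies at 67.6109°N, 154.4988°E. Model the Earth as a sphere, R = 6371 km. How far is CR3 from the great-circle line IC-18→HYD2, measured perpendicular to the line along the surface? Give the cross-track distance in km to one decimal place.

δ₁₃ = central angle IC-18→CR3 = 0.046522 rad  (haversine)
θ₁₃ = bearing IC-18→CR3 = 170.123°,  θ₁₂ = bearing IC-18→HYD2 = 111.661°
dₓₜ = R·arcsin(sin δ₁₃ · sin(θ₁₃ − θ₁₂)) = 6371·arcsin(0.04651·sin(58.462°)) = 252.588 km
|dₓₜ| = 252.588 km

252.6 km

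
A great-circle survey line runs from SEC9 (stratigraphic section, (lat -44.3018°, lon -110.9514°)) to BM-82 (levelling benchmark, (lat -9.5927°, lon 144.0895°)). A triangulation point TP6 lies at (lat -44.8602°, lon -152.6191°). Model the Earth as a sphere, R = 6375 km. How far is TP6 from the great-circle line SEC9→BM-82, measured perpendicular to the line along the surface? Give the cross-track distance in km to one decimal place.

δ₁₃ = central angle SEC9→TP6 = 0.512309 rad  (haversine)
θ₁₃ = bearing SEC9→TP6 = 254.015°,  θ₁₂ = bearing SEC9→BM-82 = 252.682°
dₓₜ = R·arcsin(sin δ₁₃ · sin(θ₁₃ − θ₁₂)) = 6375·arcsin(0.49019·sin(1.333°)) = 72.682 km
|dₓₜ| = 72.682 km

72.7 km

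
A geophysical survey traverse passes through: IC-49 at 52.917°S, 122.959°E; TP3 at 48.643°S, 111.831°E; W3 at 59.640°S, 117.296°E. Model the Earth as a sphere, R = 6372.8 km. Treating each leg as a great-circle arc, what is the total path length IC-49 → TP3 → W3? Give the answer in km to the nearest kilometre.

IC-49→TP3: c = 0.143453 rad, d = 914.20 km
TP3→W3: c = 0.199735 rad, d = 1272.87 km
Total = 914.20 + 1272.87 = 2187.07 km

2187 km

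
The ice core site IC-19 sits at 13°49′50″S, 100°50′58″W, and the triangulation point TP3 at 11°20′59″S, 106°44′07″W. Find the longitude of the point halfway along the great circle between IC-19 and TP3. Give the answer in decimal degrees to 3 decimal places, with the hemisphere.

IC-19: φ = -13.83056°, λ = -100.84944°
TP3: φ = -11.34972°, λ = -106.73528°
Bx = cos φ₂ cos Δλ = 0.975276,  By = cos φ₂ sin Δλ = -0.100541
φₘ = atan2(sin φ₁ + sin φ₂, √((cos φ₁ + Bx)² + By²)) = -12.60623°
λₘ = λ₁ + atan2(By, cos φ₁ + Bx) = -103.80661°

103.807°W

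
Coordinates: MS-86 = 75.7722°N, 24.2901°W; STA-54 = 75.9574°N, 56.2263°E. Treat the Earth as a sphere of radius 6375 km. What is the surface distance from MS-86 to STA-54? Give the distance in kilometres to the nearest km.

2021 km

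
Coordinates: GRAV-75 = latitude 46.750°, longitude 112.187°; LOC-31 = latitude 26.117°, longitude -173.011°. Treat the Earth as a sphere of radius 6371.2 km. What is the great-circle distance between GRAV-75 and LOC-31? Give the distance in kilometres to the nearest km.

Δφ = -20.6330°,  Δλ = 74.8020°
a = sin²(Δφ/2) + cos φ₁ cos φ₂ sin²(Δλ/2) = 0.259041
c = 2·arcsin(√a) = 1.067955 rad = 61.1893°
d = R·c = 6371.2 × 1.067955 = 6804.2 km

6804 km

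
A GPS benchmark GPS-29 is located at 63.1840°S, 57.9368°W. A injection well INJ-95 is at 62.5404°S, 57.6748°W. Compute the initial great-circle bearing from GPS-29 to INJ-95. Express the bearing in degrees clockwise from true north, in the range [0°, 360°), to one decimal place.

Δλ = 0.2620°
y = sin Δλ · cos φ₂ = 0.002109
x = cos φ₁ sin φ₂ − sin φ₁ cos φ₂ cos Δλ = 0.011228
θ = atan2(y, x) = 10.6358° → 10.6358° (mod 360°)

10.6°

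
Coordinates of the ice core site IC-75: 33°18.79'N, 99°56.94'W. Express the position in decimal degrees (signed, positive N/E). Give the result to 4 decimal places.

lat: 33.3132° N → +33.3132°
lon: 99.9490° W → -99.9490°

+33.3132°, -99.9490°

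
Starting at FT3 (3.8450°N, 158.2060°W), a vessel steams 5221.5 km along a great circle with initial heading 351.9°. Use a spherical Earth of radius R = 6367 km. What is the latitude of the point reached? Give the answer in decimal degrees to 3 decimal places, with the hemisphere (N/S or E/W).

50.177°N

δ = d/R = 5221.5/6367 = 0.820088 rad
φ₂ = arcsin(sin φ₁ cos δ + cos φ₁ sin δ cos θ)
   = arcsin(0.06706·0.68216 + 0.99775·0.73121·0.99002) = 50.17690°
λ₂ = λ₁ + atan2(sin θ sin δ cos φ₁, cos δ − sin φ₁ sin φ₂) = -167.46372°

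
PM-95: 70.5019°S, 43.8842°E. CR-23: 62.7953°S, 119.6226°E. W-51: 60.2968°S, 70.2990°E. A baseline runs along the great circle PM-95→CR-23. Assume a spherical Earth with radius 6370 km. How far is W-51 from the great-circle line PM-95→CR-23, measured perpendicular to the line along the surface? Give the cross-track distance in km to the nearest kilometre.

1316 km

δ₁₃ = central angle PM-95→W-51 = 0.257958 rad  (haversine)
θ₁₃ = bearing PM-95→W-51 = 59.779°,  θ₁₂ = bearing PM-95→CR-23 = 113.285°
dₓₜ = R·arcsin(sin δ₁₃ · sin(θ₁₃ − θ₁₂)) = 6370·arcsin(0.25511·sin(-53.507°)) = -1315.747 km
|dₓₜ| = 1315.747 km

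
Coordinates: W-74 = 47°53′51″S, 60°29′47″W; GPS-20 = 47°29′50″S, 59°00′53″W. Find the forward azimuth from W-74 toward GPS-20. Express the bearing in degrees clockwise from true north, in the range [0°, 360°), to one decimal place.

68.7°

W-74: φ = -47.89750°, λ = -60.49639°
GPS-20: φ = -47.49722°, λ = -59.01472°
Δλ = 1.4817°
y = sin Δλ · cos φ₂ = 0.017470
x = cos φ₁ sin φ₂ − sin φ₁ cos φ₂ cos Δλ = 0.006819
θ = atan2(y, x) = 68.6791° → 68.6791° (mod 360°)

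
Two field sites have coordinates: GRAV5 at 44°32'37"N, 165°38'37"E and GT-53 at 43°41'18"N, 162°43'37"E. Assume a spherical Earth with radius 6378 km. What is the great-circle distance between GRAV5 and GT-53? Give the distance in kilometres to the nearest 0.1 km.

GRAV5: φ = +44.54361°, λ = +165.64361°
GT-53: φ = +43.68833°, λ = +162.72694°
Δφ = -0.8553°,  Δλ = -2.9167°
a = sin²(Δφ/2) + cos φ₁ cos φ₂ sin²(Δλ/2) = 0.000390
c = 2·arcsin(√a) = 0.039475 rad = 2.2617°
d = R·c = 6378 × 0.039475 = 251.8 km

251.8 km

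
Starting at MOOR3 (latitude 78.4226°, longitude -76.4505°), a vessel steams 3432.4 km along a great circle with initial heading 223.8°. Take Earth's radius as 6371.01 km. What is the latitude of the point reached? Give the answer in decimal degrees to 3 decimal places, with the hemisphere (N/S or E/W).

50.047°N

δ = d/R = 3432.4/6371.01 = 0.538753 rad
φ₂ = arcsin(sin φ₁ cos δ + cos φ₁ sin δ cos θ)
   = arcsin(0.97965·0.85835 + 0.20069·0.51307·-0.72176) = 50.04664°
λ₂ = λ₁ + atan2(sin θ sin δ cos φ₁, cos δ − sin φ₁ sin φ₂) = -110.02341°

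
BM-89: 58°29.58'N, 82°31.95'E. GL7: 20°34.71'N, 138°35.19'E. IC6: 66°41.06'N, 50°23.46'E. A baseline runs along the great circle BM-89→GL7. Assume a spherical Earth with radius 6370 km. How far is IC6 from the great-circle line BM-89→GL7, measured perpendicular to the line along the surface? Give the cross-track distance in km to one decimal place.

745.0 km

BM-89: φ = +58.49300°, λ = +82.53250°
GL7: φ = +20.57850°, λ = +138.58650°
IC6: φ = +66.68433°, λ = +50.39100°
δ₁₃ = central angle BM-89→IC6 = 0.290516 rad  (haversine)
θ₁₃ = bearing BM-89→IC6 = 312.684°,  θ₁₂ = bearing BM-89→GL7 = 108.643°
dₓₜ = R·arcsin(sin δ₁₃ · sin(θ₁₃ − θ₁₂)) = 6370·arcsin(0.28645·sin(204.040°)) = -745.034 km
|dₓₜ| = 745.034 km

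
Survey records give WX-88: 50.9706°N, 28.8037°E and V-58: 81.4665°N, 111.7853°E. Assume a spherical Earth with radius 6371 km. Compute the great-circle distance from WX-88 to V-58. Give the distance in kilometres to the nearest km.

4311 km

Δφ = 30.4959°,  Δλ = 82.9816°
a = sin²(Δφ/2) + cos φ₁ cos φ₂ sin²(Δλ/2) = 0.110180
c = 2·arcsin(√a) = 0.676705 rad = 38.7723°
d = R·c = 6371 × 0.676705 = 4311.3 km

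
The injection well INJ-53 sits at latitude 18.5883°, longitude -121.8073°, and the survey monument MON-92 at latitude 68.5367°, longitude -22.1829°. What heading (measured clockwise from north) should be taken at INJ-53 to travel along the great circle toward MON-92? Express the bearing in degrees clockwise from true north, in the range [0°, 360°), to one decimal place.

21.8°

Δλ = 99.6244°
y = sin Δλ · cos φ₂ = 0.360755
x = cos φ₁ sin φ₂ − sin φ₁ cos φ₂ cos Δλ = 0.901604
θ = atan2(y, x) = 21.8076° → 21.8076° (mod 360°)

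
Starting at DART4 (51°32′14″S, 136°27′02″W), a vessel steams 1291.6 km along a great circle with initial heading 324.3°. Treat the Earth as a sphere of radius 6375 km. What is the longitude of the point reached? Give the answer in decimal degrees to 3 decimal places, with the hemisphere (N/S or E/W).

DART4: φ = -51.53722°, λ = -136.45056°
δ = d/R = 1291.6/6375 = 0.202604 rad
φ₂ = arcsin(sin φ₁ cos δ + cos φ₁ sin δ cos θ)
   = arcsin(-0.78301·0.97955 + 0.62201·0.20122·0.81208) = -41.70963°
λ₂ = λ₁ + atan2(sin θ sin δ cos φ₁, cos δ − sin φ₁ sin φ₂) = -145.50014°

145.500°W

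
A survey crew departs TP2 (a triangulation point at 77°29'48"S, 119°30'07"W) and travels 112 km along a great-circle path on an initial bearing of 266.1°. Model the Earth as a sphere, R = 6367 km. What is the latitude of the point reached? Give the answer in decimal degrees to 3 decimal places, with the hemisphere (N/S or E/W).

TP2: φ = -77.49667°, λ = -119.50194°
δ = d/R = 112/6367 = 0.017591 rad
φ₂ = arcsin(sin φ₁ cos δ + cos φ₁ sin δ cos θ)
   = arcsin(-0.97628·0.99985 + 0.21650·0.01759·-0.06802) = -77.52527°
λ₂ = λ₁ + atan2(sin θ sin δ cos φ₁, cos δ − sin φ₁ sin φ₂) = -124.16192°

77.525°S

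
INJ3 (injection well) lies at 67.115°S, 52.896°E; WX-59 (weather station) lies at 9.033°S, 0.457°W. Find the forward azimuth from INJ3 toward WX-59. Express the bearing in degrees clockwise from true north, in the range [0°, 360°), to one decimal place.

Δλ = -53.3530°
y = sin Δλ · cos φ₂ = -0.792378
x = cos φ₁ sin φ₂ − sin φ₁ cos φ₂ cos Δλ = 0.482025
θ = atan2(y, x) = -58.6867° → 301.3133° (mod 360°)

301.3°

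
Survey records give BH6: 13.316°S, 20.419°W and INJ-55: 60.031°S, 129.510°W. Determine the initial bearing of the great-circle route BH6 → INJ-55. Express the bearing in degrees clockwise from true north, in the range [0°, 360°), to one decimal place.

208.2°

Δλ = -109.0910°
y = sin Δλ · cos φ₂ = -0.472057
x = cos φ₁ sin φ₂ − sin φ₁ cos φ₂ cos Δλ = -0.880635
θ = atan2(y, x) = -151.8068° → 208.1932° (mod 360°)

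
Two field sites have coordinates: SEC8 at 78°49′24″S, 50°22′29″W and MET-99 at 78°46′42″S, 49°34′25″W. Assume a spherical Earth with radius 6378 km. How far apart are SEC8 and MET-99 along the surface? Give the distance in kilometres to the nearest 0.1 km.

18.0 km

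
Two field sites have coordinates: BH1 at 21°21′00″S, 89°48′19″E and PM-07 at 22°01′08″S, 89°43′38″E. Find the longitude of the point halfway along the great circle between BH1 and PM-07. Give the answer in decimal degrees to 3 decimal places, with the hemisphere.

89.766°E

BH1: φ = -21.35000°, λ = +89.80528°
PM-07: φ = -22.01889°, λ = +89.72722°
Bx = cos φ₂ cos Δλ = 0.927059,  By = cos φ₂ sin Δλ = -0.001263
φₘ = atan2(sin φ₁ + sin φ₂, √((cos φ₁ + Bx)² + By²)) = -21.68445°
λₘ = λ₁ + atan2(By, cos φ₁ + Bx) = 89.76634°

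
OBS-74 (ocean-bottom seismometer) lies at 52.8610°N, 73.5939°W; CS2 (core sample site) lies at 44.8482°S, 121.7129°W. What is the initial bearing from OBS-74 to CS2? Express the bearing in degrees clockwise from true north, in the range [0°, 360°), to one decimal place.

213.3°

Δλ = -48.1190°
y = sin Δλ · cos φ₂ = -0.527857
x = cos φ₁ sin φ₂ − sin φ₁ cos φ₂ cos Δλ = -0.803088
θ = atan2(y, x) = -146.6837° → 213.3163° (mod 360°)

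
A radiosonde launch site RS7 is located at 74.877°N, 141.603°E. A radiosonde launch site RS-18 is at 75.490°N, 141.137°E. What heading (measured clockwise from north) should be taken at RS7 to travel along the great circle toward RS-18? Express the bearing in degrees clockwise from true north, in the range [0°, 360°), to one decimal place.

349.2°

Δλ = -0.4660°
y = sin Δλ · cos φ₂ = -0.002038
x = cos φ₁ sin φ₂ − sin φ₁ cos φ₂ cos Δλ = 0.010707
θ = atan2(y, x) = -10.7760° → 349.2240° (mod 360°)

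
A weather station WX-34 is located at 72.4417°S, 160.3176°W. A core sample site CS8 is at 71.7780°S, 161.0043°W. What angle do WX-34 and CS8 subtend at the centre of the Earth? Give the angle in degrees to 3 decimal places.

Δφ = 0.6637°,  Δλ = -0.6867°
a = sin²(Δφ/2) + cos φ₁ cos φ₂ sin²(Δλ/2) = 0.000037
c = 2·arcsin(√a) = 0.012155 rad = 0.6964°

0.696°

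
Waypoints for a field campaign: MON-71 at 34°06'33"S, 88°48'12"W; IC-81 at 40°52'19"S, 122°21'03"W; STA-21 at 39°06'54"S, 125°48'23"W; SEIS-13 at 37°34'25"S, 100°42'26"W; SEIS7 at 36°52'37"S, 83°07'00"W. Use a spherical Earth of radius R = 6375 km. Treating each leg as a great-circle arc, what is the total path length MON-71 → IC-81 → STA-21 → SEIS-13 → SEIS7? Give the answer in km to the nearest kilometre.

MON-71: φ = -34.10917°, λ = -88.80333°
IC-81: φ = -40.87194°, λ = -122.35083°
STA-21: φ = -39.11500°, λ = -125.80639°
SEIS-13: φ = -37.57361°, λ = -100.70722°
SEIS7: φ = -36.87694°, λ = -83.11667°
MON-71→IC-81: c = 0.476178 rad, d = 3035.64 km
IC-81→STA-21: c = 0.055448 rad, d = 353.48 km
STA-21→SEIS-13: c = 0.343528 rad, d = 2189.99 km
SEIS-13→SEIS7: c = 0.244408 rad, d = 1558.10 km
Total = 3035.64 + 353.48 + 2189.99 + 1558.10 = 7137.21 km

7137 km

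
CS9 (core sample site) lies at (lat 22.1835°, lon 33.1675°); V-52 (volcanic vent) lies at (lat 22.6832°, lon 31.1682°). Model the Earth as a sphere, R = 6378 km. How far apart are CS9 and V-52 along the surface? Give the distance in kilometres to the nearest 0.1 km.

213.1 km

Δφ = 0.4997°,  Δλ = -1.9993°
a = sin²(Δφ/2) + cos φ₁ cos φ₂ sin²(Δλ/2) = 0.000279
c = 2·arcsin(√a) = 0.033412 rad = 1.9143°
d = R·c = 6378 × 0.033412 = 213.1 km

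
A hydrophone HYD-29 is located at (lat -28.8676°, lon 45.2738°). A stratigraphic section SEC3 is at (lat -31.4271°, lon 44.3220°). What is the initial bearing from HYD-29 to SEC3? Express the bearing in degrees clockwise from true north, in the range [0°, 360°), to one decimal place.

197.6°

Δλ = -0.9518°
y = sin Δλ · cos φ₂ = -0.014174
x = cos φ₁ sin φ₂ − sin φ₁ cos φ₂ cos Δλ = -0.044714
θ = atan2(y, x) = -162.4111° → 197.5889° (mod 360°)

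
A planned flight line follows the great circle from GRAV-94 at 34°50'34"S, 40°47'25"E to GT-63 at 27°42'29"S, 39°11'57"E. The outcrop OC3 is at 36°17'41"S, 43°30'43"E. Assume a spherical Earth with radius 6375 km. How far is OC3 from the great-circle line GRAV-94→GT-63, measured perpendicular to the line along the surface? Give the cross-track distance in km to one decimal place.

207.3 km

GRAV-94: φ = -34.84278°, λ = +40.79028°
GT-63: φ = -27.70806°, λ = +39.19917°
OC3: φ = -36.29472°, λ = +43.51194°
δ₁₃ = central angle GRAV-94→OC3 = 0.046204 rad  (haversine)
θ₁₃ = bearing GRAV-94→OC3 = 124.045°,  θ₁₂ = bearing GRAV-94→GT-63 = 348.787°
dₓₜ = R·arcsin(sin δ₁₃ · sin(θ₁₃ − θ₁₂)) = 6375·arcsin(0.04619·sin(-224.743°)) = 207.306 km
|dₓₜ| = 207.306 km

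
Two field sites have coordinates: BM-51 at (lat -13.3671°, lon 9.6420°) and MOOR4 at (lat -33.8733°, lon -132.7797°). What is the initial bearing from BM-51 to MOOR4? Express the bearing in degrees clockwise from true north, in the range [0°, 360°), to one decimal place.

216.1°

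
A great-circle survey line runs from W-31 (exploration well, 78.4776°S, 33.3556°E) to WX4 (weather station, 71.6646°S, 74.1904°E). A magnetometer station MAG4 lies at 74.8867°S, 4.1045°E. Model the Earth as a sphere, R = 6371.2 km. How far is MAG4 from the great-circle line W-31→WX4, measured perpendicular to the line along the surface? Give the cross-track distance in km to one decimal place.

δ₁₃ = central angle W-31→MAG4 = 0.131276 rad  (haversine)
θ₁₃ = bearing W-31→MAG4 = 283.274°,  θ₁₂ = bearing W-31→WX4 = 78.032°
dₓₜ = R·arcsin(sin δ₁₃ · sin(θ₁₃ − θ₁₂)) = 6371.2·arcsin(0.13090·sin(205.242°)) = -355.836 km
|dₓₜ| = 355.836 km

355.8 km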